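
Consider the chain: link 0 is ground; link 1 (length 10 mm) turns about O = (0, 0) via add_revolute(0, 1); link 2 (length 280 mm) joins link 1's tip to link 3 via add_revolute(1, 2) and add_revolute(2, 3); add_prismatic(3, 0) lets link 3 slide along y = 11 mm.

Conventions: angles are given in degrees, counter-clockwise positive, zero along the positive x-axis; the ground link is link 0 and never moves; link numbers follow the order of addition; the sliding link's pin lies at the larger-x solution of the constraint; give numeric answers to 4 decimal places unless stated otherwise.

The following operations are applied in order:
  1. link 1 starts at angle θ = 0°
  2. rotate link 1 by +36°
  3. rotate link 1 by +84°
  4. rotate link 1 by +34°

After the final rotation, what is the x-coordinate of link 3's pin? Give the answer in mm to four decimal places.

geometry: r = 10 mm, L = 280 mm, e = 11 mm; θ starts at 0°
rotate link 1 by +36°: θ ← 0° +36° = 36°
rotate link 1 by +84°: θ ← 36° +84° = 120°
rotate link 1 by +34°: θ ← 120° +34° = 154°
crank pin P = (r cos θ, r sin θ) = (-8.987940, 4.383711)
h = r sin θ − e = 4.383711 − 11 = -6.616289
x = r cos θ + √(L² − h²) = -8.987940 + 279.921819 = 270.933878

270.9339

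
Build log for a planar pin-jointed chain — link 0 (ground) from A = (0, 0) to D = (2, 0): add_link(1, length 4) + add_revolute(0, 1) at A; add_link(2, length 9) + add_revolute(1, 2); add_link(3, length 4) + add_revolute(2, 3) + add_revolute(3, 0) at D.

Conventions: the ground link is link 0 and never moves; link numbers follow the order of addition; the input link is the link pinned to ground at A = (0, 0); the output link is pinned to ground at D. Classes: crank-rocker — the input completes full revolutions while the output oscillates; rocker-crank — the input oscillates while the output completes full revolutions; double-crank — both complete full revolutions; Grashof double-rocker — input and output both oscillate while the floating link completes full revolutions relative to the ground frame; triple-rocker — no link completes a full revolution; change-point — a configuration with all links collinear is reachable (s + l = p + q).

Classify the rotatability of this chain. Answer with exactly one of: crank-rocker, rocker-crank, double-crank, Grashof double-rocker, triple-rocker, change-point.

lengths: ground=2, input=4, coupler=9, output=4
sorted: s=2 (shortest), l=9 (longest), p+q=8
s + l = 11 vs p + q = 8
s + l > p + q → non-Grashof → no link fully rotates → triple-rocker

triple-rocker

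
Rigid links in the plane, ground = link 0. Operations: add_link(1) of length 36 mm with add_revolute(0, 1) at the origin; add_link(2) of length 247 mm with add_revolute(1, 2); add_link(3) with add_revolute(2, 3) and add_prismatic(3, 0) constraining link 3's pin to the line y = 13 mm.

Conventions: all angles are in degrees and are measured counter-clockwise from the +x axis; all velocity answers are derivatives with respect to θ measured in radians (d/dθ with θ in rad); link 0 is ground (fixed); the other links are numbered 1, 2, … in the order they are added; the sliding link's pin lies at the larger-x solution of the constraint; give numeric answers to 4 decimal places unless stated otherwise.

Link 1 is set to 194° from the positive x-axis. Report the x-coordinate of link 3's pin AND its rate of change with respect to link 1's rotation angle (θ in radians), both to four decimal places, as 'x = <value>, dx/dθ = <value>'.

geometry: r = 36 mm, L = 247 mm, e = 13 mm
crank pin P = (r cos θ, r sin θ) = (-34.930646, -8.709188)
h = r sin θ − e = -8.709188 − 13 = -21.709188
x = r cos θ + √(L² − h²) = -34.930646 + 246.044124 = 211.113478
dx/dθ = −r sin θ − h·r cos θ/√(L² − h²) (θ in radians; h = -21.709188) = 5.627156

x = 211.1135, dx/dθ = 5.6272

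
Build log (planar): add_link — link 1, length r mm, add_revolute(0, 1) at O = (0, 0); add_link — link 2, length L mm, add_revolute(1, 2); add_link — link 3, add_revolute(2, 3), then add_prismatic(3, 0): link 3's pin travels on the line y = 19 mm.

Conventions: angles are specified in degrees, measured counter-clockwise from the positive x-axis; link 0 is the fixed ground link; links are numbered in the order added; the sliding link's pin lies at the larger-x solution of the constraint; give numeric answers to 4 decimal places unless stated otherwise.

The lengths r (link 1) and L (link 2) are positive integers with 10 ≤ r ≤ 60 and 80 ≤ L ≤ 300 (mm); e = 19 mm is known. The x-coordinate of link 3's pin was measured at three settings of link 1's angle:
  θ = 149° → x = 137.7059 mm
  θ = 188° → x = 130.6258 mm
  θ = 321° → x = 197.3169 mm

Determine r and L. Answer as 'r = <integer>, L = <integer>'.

constraint per measurement: (x − r cos θ)² + (r sin θ − e)² = L²
subtracting the θ₁ and θ₂ equations cancels the r² and L² terms:
r = (x₁² − x₂²) / (2[(x₁cos θ₁ + e sin θ₁) − (x₂cos θ₂ + e sin θ₂)]) = 40.0002 → r = 40
L² = (x₁ − r cos θ₁)² + (r sin θ₁ − e)² = 29584.0166 → L = 172.0000 → L = 172
check at θ₃=321°: x = 197.3169 (printed 197.3169) ✓

r = 40, L = 172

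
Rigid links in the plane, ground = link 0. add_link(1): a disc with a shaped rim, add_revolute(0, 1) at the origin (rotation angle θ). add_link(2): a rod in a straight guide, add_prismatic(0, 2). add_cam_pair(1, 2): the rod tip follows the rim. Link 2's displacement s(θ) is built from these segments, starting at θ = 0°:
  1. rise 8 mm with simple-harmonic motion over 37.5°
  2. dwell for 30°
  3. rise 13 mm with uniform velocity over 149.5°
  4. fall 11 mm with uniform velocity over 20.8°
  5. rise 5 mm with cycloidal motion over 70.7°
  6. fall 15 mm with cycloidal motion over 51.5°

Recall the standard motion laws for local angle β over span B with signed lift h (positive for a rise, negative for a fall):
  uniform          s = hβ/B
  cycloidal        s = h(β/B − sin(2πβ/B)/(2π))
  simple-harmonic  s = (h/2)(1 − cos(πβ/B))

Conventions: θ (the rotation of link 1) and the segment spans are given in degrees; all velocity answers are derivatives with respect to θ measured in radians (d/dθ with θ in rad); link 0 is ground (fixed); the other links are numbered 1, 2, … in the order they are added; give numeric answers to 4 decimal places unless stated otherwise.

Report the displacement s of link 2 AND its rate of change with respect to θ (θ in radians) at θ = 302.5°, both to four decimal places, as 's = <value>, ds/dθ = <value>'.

segment 1 (0° to 37.5°, simple-harmonic, h = 8) is passed completely: s = 0.0000 + (8) = 8.0000
segment 2 (37.5° to 67.5°, dwell): s unchanged at 8.0000
segment 3 (67.5° to 217°, uniform, h = 13) is passed completely: s = 8.0000 + (13) = 21.0000
segment 4 (217° to 237.8°, uniform, h = -11) is passed completely: s = 21.0000 + (-11) = 10.0000
θ = 302.5° falls in segment 5 (237.8° to 308.5°, cycloidal, h = 5): β = 302.5 − 237.8 = 64.7°, B = 70.7°; Δs = 5·(0.9151 − sin(2π·0.9151)/(2π)) = 4.9802; s = 10.0000 + 4.9802 = 14.9802
velocity in seg [237.8°–308.5°] (cycloidal), θ in radians: β = 64.7° = 1.1292 rad, B = 70.7° = 1.2339 rad; ds/dθ = (h/B)(1 − cos(2πβ/B)) = (5/1.2339)(1 − cos(2π·0.9151)) = 0.562538 mm/rad

s = 14.9802, ds/dθ = 0.5625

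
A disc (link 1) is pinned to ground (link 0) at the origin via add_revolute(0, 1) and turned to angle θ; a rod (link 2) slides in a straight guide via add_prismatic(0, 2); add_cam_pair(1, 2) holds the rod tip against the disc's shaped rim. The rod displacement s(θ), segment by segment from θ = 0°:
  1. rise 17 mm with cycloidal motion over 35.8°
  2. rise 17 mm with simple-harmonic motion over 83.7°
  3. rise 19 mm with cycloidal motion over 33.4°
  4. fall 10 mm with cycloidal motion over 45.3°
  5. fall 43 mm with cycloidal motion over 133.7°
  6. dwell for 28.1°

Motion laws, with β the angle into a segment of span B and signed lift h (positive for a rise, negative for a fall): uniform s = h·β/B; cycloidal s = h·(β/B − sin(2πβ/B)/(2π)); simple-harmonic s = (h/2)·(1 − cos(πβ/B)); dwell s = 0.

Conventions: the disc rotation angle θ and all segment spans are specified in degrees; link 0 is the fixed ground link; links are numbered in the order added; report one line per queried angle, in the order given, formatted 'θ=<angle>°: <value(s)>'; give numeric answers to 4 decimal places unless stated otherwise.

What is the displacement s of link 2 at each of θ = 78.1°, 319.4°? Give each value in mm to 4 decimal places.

segment 1 (0° to 35.8°, cycloidal, h = 17) is passed completely: s = 0.0000 + (17) = 17.0000
θ = 78.1° falls in segment 2 (35.8° to 119.5°, simple-harmonic, h = 17): β = 78.1 − 35.8 = 42.3°, B = 83.7°; Δs = 17/2·(1 − cos(π·0.5054)) = 8.6436; s = 17.0000 + 8.6436 = 25.6436
segment 2 (35.8° to 119.5°, simple-harmonic, h = 17) is passed completely: s = 17.0000 + (17) = 34.0000
segment 3 (119.5° to 152.9°, cycloidal, h = 19) is passed completely: s = 34.0000 + (19) = 53.0000
segment 4 (152.9° to 198.2°, cycloidal, h = -10) is passed completely: s = 53.0000 + (-10) = 43.0000
θ = 319.4° falls in segment 5 (198.2° to 331.9°, cycloidal, h = -43): β = 319.4 − 198.2 = 121.2°, B = 133.7°; Δs = -43·(0.9065 − sin(2π·0.9065)/(2π)) = -42.7727; s = 43.0000 − 42.7727 = 0.2273

θ=78.1°: 25.6436
θ=319.4°: 0.2273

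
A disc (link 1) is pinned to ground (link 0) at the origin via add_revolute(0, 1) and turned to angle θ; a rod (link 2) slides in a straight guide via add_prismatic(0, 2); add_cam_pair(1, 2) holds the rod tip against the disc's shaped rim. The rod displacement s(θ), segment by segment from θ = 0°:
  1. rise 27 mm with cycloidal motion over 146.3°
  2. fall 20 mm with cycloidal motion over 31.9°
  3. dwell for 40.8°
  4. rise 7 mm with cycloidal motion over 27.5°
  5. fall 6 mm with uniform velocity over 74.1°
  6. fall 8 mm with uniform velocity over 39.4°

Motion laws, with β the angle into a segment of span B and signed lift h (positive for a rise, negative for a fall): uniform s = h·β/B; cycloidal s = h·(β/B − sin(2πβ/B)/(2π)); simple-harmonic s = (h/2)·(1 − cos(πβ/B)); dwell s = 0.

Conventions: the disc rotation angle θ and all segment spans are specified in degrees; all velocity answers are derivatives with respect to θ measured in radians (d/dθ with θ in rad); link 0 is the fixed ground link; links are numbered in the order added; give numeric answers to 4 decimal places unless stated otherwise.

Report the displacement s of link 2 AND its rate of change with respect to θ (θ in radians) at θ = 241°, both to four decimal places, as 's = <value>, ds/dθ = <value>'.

segment 1 (0° to 146.3°, cycloidal, h = 27) is passed completely: s = 0.0000 + (27) = 27.0000
segment 2 (146.3° to 178.2°, cycloidal, h = -20) is passed completely: s = 27.0000 + (-20) = 7.0000
segment 3 (178.2° to 219°, dwell): s unchanged at 7.0000
θ = 241° falls in segment 4 (219° to 246.5°, cycloidal, h = 7): β = 241 − 219 = 22°, B = 27.5°; Δs = 7·(0.8000 − sin(2π·0.8000)/(2π)) = 6.6596; s = 7.0000 + 6.6596 = 13.6596
velocity in seg [219°–246.5°] (cycloidal), θ in radians: β = 22° = 0.3840 rad, B = 27.5° = 0.4800 rad; ds/dθ = (h/B)(1 − cos(2πβ/B)) = (7/0.4800)(1 − cos(2π·0.8000)) = 10.077559 mm/rad

s = 13.6596, ds/dθ = 10.0776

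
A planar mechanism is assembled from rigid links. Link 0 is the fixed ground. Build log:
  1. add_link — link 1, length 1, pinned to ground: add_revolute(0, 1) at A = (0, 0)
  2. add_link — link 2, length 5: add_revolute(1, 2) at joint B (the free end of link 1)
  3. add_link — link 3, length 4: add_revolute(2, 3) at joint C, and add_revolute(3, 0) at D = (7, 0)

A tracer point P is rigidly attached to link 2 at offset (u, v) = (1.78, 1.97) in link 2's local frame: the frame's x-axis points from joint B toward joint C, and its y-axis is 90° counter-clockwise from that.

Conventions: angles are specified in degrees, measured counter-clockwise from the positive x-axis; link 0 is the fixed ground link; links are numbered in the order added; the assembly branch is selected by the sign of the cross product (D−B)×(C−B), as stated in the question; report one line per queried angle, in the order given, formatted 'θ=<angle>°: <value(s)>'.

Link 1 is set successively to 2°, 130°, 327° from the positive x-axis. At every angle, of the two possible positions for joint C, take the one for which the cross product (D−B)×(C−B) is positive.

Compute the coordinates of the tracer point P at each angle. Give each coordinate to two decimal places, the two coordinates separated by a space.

A=(0,0), D=(7.00,0)
θ=2°: B = A + 1.00·(cos2°, sin2°) = (0.9994, 0.0349)
θ=2°: |BD| = 6.0007
θ=2°: circle(B,5.00) ∩ circle(D,4.00): a=3.7503, h=3.3069
θ=2°:   candidates: C₊=(4.7688,3.3199) cross=19.844; C₋=(4.7304,-3.2937) cross=-19.844
θ=2°:   branch + wants cross > 0 → take C=(4.7688,3.3199) (cross=19.844)
θ=2°: ex = (C−B)/|BC| = (0.7539,0.6570); ey = (-0.6570,0.7539)
θ=2°: P = B + 1.78·ex + 1.97·ey = (1.0470,2.6895)
θ=130°: B = A + 1.00·(cos130°, sin130°) = (-0.6428, 0.7660)
θ=130°: |BD| = 7.6811
θ=130°: circle(B,5.00) ∩ circle(D,4.00): a=4.4264, h=2.3253
θ=130°:   candidates: C₊=(3.9934,2.6383) cross=17.861; C₋=(3.5296,-1.9891) cross=-17.861
θ=130°:   branch + wants cross > 0 → take C=(3.9934,2.6383) (cross=17.861)
θ=130°: ex = (C−B)/|BC| = (0.9272,0.3745); ey = (-0.3745,0.9272)
θ=130°: P = B + 1.78·ex + 1.97·ey = (0.2700,3.2592)
θ=327°: B = A + 1.00·(cos327°, sin327°) = (0.8387, -0.5446)
θ=327°: |BD| = 6.1854
θ=327°: circle(B,5.00) ∩ circle(D,4.00): a=3.8202, h=3.2258
θ=327°:   candidates: C₊=(4.3600,3.0051) cross=19.953; C₋=(4.9281,-3.4216) cross=-19.953
θ=327°:   branch + wants cross > 0 → take C=(4.3600,3.0051) (cross=19.953)
θ=327°: ex = (C−B)/|BC| = (0.7043,0.7099); ey = (-0.7099,0.7043)
θ=327°: P = B + 1.78·ex + 1.97·ey = (0.6937,2.1065)

θ=2°: 1.05 2.69
θ=130°: 0.27 3.26
θ=327°: 0.69 2.11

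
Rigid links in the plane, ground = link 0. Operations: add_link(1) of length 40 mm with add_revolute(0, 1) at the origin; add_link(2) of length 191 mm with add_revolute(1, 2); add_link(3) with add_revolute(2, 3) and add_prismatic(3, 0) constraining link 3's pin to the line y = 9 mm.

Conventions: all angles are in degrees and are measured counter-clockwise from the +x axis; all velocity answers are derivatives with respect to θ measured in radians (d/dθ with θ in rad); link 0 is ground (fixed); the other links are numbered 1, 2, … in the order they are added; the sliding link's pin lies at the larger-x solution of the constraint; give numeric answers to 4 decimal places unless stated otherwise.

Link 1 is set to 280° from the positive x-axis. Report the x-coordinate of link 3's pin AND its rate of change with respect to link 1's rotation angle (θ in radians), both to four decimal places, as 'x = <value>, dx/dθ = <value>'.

geometry: r = 40 mm, L = 191 mm, e = 9 mm
crank pin P = (r cos θ, r sin θ) = (6.945927, -39.392310)
h = r sin θ − e = -39.392310 − 9 = -48.392310
x = r cos θ + √(L² − h²) = 6.945927 + 184.767920 = 191.713847
dx/dθ = −r sin θ − h·r cos θ/√(L² − h²) (θ in radians; h = -48.392310) = 41.211508

x = 191.7138, dx/dθ = 41.2115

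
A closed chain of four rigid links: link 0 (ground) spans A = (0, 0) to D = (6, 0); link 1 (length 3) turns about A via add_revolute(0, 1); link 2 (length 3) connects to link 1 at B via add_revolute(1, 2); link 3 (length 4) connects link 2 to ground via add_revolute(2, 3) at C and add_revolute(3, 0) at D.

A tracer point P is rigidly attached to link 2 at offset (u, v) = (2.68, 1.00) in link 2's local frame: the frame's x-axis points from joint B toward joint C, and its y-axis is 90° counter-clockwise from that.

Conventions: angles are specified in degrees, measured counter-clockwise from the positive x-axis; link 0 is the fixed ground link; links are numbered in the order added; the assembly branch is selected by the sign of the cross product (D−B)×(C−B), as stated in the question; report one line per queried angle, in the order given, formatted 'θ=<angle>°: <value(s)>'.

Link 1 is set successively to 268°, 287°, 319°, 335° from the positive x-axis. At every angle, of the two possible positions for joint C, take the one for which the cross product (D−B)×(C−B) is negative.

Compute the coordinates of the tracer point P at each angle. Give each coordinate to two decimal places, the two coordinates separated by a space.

A=(0,0), D=(6.00,0)
θ=268°: B = A + 3.00·(cos268°, sin268°) = (-0.1047, -2.9982)
θ=268°: |BD| = 6.8012
θ=268°: circle(B,3.00) ∩ circle(D,4.00): a=2.8860, h=0.8192
θ=268°:   candidates: C₊=(2.1246,-0.9906) cross=5.571; C₋=(2.8469,-2.4612) cross=-5.571
θ=268°:   branch - wants cross < 0 → take C=(2.8469,-2.4612) (cross=-5.571)
θ=268°: ex = (C−B)/|BC| = (0.9839,0.1790); ey = (-0.1790,0.9839)
θ=268°: P = B + 2.68·ex + 1.00·ey = (2.3531,-1.5347)
θ=287°: B = A + 3.00·(cos287°, sin287°) = (0.8771, -2.8689)
θ=287°: |BD| = 5.8715
θ=287°: circle(B,3.00) ∩ circle(D,4.00): a=2.3397, h=1.8778
θ=287°:   candidates: C₊=(2.0010,-0.0874) cross=11.025; C₋=(3.8360,-3.3641) cross=-11.025
θ=287°:   branch - wants cross < 0 → take C=(3.8360,-3.3641) (cross=-11.025)
θ=287°: ex = (C−B)/|BC| = (0.9863,-0.1651); ey = (0.1651,0.9863)
θ=287°: P = B + 2.68·ex + 1.00·ey = (3.6854,-2.3250)
θ=319°: B = A + 3.00·(cos319°, sin319°) = (2.2641, -1.9682)
θ=319°: |BD| = 4.2226
θ=319°: circle(B,3.00) ∩ circle(D,4.00): a=1.2824, h=2.7121
θ=319°:   candidates: C₊=(2.1346,1.0290) cross=11.452; C₋=(4.6628,-3.7699) cross=-11.452
θ=319°:   branch - wants cross < 0 → take C=(4.6628,-3.7699) (cross=-11.452)
θ=319°: ex = (C−B)/|BC| = (0.7996,-0.6006); ey = (0.6006,0.7996)
θ=319°: P = B + 2.68·ex + 1.00·ey = (5.0076,-2.7781)
θ=335°: B = A + 3.00·(cos335°, sin335°) = (2.7189, -1.2679)
θ=335°: |BD| = 3.5175
θ=335°: circle(B,3.00) ∩ circle(D,4.00): a=0.7637, h=2.9012
θ=335°:   candidates: C₊=(2.3856,1.7136) cross=10.205; C₋=(4.4770,-3.6987) cross=-10.205
θ=335°:   branch - wants cross < 0 → take C=(4.4770,-3.6987) (cross=-10.205)
θ=335°: ex = (C−B)/|BC| = (0.5860,-0.8103); ey = (0.8103,0.5860)
θ=335°: P = B + 2.68·ex + 1.00·ey = (5.0998,-2.8534)

θ=268°: 2.35 -1.53
θ=287°: 3.69 -2.32
θ=319°: 5.01 -2.78
θ=335°: 5.10 -2.85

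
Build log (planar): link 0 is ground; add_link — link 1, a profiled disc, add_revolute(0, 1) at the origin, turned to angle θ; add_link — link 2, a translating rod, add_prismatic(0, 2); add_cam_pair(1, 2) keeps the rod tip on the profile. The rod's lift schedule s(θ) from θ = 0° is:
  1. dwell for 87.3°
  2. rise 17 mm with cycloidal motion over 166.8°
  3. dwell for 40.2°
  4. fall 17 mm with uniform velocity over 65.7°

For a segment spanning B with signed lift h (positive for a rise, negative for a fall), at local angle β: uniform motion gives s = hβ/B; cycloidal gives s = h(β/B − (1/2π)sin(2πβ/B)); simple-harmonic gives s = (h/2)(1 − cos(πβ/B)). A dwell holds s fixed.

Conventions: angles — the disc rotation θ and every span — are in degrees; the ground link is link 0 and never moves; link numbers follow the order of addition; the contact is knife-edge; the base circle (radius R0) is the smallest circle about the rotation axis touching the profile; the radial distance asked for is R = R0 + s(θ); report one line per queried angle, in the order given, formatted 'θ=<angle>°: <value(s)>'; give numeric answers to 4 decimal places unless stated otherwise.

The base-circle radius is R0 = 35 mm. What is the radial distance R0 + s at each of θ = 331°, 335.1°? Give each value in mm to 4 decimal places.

seg 1 [0°–87.3°] dwell: s stays 0.0000
seg 2 [87.3°–254.1°] cycloidal, h=17: full span → s += 17 → s = 17.0000
seg 3 [254.1°–294.3°] dwell: s stays 17.0000
seg 4 [294.3°–360°] uniform, h=-17: θ=331° here. β=36.7, B=65.7. -17·36.7/65.7 = -9.4962 → s = 7.5038
seg 4 [294.3°–360°] uniform, h=-17: θ=335.1° here. β=40.8, B=65.7. -17·40.8/65.7 = -10.5571 → s = 6.4429
θ=331°: R = R0 + s = 35 + 7.5038 = 42.5038
θ=335.1°: R = R0 + s = 35 + 6.4429 = 41.4429

θ=331°: 42.5038
θ=335.1°: 41.4429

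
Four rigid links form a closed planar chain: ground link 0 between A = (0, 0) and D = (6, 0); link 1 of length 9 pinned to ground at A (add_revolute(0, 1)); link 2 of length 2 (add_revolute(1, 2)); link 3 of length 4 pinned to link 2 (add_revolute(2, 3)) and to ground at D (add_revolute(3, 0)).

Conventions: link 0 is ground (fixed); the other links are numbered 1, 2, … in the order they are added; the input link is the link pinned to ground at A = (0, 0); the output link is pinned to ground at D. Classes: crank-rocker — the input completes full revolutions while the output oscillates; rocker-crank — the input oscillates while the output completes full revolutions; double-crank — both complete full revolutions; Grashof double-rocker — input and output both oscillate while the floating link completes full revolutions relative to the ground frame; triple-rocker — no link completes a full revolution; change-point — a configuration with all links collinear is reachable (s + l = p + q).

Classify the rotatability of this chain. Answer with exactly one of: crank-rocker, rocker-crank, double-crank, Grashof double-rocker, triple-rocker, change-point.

lengths: ground=6, input=9, coupler=2, output=4
sorted: s=2 (shortest), l=9 (longest), p+q=10
s + l = 11 vs p + q = 10
s + l > p + q → non-Grashof → no link fully rotates → triple-rocker

triple-rocker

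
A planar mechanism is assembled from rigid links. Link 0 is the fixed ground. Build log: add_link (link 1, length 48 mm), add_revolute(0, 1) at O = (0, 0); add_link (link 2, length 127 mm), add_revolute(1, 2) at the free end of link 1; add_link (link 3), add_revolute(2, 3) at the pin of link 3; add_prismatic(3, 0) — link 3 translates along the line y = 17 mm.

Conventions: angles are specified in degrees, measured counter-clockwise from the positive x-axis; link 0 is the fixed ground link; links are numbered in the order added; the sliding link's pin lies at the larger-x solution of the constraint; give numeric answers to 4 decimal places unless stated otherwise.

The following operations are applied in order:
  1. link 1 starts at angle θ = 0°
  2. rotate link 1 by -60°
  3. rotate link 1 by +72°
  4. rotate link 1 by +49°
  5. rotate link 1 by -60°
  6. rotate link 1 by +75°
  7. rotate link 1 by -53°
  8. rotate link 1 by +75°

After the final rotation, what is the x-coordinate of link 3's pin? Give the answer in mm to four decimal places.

geometry: r = 48 mm, L = 127 mm, e = 17 mm; θ starts at 0°
rotate link 1 by -60°: θ ← 0° -60° = -60°
rotate link 1 by +72°: θ ← -60° +72° = 12°
rotate link 1 by +49°: θ ← 12° +49° = 61°
rotate link 1 by -60°: θ ← 61° -60° = 1°
rotate link 1 by +75°: θ ← 1° +75° = 76°
rotate link 1 by -53°: θ ← 76° -53° = 23°
rotate link 1 by +75°: θ ← 23° +75° = 98°
crank pin P = (r cos θ, r sin θ) = (-6.680309, 47.532867)
h = r sin θ − e = 47.532867 − 17 = 30.532867
x = r cos θ + √(L² − h²) = -6.680309 + 123.275075 = 116.594766

116.5948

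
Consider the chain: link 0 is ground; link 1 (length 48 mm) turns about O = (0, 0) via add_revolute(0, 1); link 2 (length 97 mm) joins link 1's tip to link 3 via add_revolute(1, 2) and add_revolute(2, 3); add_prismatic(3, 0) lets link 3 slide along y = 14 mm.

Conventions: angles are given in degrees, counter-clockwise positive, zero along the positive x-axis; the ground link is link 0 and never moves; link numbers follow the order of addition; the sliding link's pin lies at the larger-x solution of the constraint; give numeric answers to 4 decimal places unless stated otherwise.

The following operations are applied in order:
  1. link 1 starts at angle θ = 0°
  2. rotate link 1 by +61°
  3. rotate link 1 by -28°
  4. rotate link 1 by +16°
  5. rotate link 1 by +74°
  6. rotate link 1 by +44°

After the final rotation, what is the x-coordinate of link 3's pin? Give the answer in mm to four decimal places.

geometry: r = 48 mm, L = 97 mm, e = 14 mm; θ starts at 0°
rotate link 1 by +61°: θ ← 0° +61° = 61°
rotate link 1 by -28°: θ ← 61° -28° = 33°
rotate link 1 by +16°: θ ← 33° +16° = 49°
rotate link 1 by +74°: θ ← 49° +74° = 123°
rotate link 1 by +44°: θ ← 123° +44° = 167°
crank pin P = (r cos θ, r sin θ) = (-46.769763, 10.797651)
h = r sin θ − e = 10.797651 − 14 = -3.202349
x = r cos θ + √(L² − h²) = -46.769763 + 96.947125 = 50.177361

50.1774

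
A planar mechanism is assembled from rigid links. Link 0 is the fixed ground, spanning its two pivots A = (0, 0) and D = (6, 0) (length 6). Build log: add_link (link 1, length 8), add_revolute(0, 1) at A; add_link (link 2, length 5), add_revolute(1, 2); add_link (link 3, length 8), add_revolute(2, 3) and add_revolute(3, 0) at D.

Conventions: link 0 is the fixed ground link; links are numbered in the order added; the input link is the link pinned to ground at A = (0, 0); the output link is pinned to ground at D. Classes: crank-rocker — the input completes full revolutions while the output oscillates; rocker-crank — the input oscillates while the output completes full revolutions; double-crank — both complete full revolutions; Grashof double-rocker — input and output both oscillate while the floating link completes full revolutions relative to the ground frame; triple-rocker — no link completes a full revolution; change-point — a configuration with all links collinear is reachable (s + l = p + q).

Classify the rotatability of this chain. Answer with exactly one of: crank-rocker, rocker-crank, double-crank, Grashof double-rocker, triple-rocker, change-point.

lengths: ground=6, input=8, coupler=5, output=8
sorted: s=5 (shortest), l=8 (longest), p+q=14
s + l = 13 vs p + q = 14
s + l < p + q (Grashof) with shortest = coupler link → Grashof double-rocker

Grashof double-rocker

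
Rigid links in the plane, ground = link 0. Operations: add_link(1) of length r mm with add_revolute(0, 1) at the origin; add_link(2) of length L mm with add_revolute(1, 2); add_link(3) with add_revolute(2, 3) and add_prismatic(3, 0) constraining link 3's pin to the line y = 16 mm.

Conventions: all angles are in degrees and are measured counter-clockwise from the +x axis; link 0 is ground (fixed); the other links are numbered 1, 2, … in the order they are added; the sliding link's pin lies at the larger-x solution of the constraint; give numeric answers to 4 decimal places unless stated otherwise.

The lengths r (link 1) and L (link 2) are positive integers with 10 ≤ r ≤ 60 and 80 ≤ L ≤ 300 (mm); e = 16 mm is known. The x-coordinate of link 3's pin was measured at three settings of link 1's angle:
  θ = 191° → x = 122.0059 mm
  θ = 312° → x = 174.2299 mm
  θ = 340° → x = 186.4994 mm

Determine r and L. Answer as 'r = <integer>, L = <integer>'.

constraint per measurement: (x − r cos θ)² + (r sin θ − e)² = L²
subtracting the θ₁ and θ₂ equations cancels the r² and L² terms:
r = (x₁² − x₂²) / (2[(x₁cos θ₁ + e sin θ₁) − (x₂cos θ₂ + e sin θ₂)]) = 33.9999 → r = 34
L² = (x₁ − r cos θ₁)² + (r sin θ₁ − e)² = 24649.0128 → L = 157.0000 → L = 157
check at θ₃=340°: x = 186.4994 (printed 186.4994) ✓

r = 34, L = 157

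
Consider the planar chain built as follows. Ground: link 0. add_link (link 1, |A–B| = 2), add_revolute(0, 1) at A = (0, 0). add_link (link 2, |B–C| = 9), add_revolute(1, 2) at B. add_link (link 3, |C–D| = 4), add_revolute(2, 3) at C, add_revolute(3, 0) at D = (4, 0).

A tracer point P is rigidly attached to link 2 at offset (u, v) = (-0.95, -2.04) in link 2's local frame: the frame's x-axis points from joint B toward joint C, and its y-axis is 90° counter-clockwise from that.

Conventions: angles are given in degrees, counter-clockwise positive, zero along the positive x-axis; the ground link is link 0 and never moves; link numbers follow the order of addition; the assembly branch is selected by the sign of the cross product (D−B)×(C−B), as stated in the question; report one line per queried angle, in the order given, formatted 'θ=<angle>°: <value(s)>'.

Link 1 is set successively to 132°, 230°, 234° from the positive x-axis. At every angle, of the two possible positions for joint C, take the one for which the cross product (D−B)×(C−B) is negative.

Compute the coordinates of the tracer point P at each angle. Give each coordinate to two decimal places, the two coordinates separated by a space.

A=(0,0), D=(4.00,0)
θ=132°: B = A + 2.00·(cos132°, sin132°) = (-1.3383, 1.4863)
θ=132°: |BD| = 5.5413
θ=132°: circle(B,9.00) ∩ circle(D,4.00): a=8.6357, h=2.5347
θ=132°:   candidates: C₊=(7.6609,1.6119) cross=14.046; C₋=(6.3011,-3.2718) cross=-14.046
θ=132°:   branch - wants cross < 0 → take C=(6.3011,-3.2718) (cross=-14.046)
θ=132°: ex = (C−B)/|BC| = (0.8488,-0.5287); ey = (0.5287,0.8488)
θ=132°: P = B + -0.95·ex + -2.04·ey = (-3.2231,0.2569)
θ=230°: B = A + 2.00·(cos230°, sin230°) = (-1.2856, -1.5321)
θ=230°: |BD| = 5.5031
θ=230°: circle(B,9.00) ∩ circle(D,4.00): a=8.6573, h=2.4600
θ=230°:   candidates: C₊=(6.3446,3.2408) cross=13.538; C₋=(7.7143,-1.4846) cross=-13.538
θ=230°:   branch - wants cross < 0 → take C=(7.7143,-1.4846) (cross=-13.538)
θ=230°: ex = (C−B)/|BC| = (1.0000,0.0053); ey = (-0.0053,1.0000)
θ=230°: P = B + -0.95·ex + -2.04·ey = (-2.2248,-3.5771)
θ=234°: B = A + 2.00·(cos234°, sin234°) = (-1.1756, -1.6180)
θ=234°: |BD| = 5.4226
θ=234°: circle(B,9.00) ∩ circle(D,4.00): a=8.7047, h=2.2864
θ=234°:   candidates: C₊=(6.4504,3.1616) cross=12.398; C₋=(7.8148,-1.2029) cross=-12.398
θ=234°:   branch - wants cross < 0 → take C=(7.8148,-1.2029) (cross=-12.398)
θ=234°: ex = (C−B)/|BC| = (0.9989,0.0461); ey = (-0.0461,0.9989)
θ=234°: P = B + -0.95·ex + -2.04·ey = (-2.0305,-3.6997)

θ=132°: -3.22 0.26
θ=230°: -2.22 -3.58
θ=234°: -2.03 -3.70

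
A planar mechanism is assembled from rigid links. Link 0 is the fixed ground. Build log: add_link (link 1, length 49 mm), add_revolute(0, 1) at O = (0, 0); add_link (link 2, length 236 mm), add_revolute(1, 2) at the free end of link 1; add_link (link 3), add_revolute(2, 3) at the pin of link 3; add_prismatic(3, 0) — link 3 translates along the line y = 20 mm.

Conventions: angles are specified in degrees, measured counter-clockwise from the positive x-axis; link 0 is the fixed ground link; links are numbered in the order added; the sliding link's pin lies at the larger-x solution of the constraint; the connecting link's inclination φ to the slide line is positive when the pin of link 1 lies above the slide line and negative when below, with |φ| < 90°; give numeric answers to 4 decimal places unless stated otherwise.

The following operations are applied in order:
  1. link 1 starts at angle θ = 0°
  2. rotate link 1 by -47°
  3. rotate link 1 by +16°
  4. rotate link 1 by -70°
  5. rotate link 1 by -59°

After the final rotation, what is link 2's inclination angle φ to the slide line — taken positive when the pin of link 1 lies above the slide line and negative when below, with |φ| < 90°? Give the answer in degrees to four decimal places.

geometry: r = 49 mm, L = 236 mm, e = 20 mm; θ starts at 0°
rotate link 1 by -47°: θ ← 0° -47° = -47°
rotate link 1 by +16°: θ ← -47° +16° = -31°
rotate link 1 by -70°: θ ← -31° -70° = -101°
rotate link 1 by -59°: θ ← -101° -59° = -160°
h = r sin θ − e = -16.758987 − 20 = -36.758987
sin φ = h / L = -36.758987 / 236 = -0.15575842
φ = arcsin(-0.15575842) = -8.960785°

-8.9608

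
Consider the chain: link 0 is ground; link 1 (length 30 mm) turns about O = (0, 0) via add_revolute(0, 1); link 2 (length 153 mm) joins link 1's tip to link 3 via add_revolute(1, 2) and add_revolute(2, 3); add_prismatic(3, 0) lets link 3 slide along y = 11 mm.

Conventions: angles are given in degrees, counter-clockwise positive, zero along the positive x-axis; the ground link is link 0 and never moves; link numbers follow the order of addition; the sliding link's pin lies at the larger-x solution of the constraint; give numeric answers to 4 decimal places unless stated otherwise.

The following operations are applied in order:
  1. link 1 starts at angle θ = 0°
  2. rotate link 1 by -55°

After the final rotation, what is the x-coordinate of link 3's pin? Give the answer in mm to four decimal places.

geometry: r = 30 mm, L = 153 mm, e = 11 mm; θ starts at 0°
rotate link 1 by -55°: θ ← 0° -55° = -55°
crank pin P = (r cos θ, r sin θ) = (17.207293, -24.574561)
h = r sin θ − e = -24.574561 − 11 = -35.574561
x = r cos θ + √(L² − h²) = 17.207293 + 148.806756 = 166.014049

166.0140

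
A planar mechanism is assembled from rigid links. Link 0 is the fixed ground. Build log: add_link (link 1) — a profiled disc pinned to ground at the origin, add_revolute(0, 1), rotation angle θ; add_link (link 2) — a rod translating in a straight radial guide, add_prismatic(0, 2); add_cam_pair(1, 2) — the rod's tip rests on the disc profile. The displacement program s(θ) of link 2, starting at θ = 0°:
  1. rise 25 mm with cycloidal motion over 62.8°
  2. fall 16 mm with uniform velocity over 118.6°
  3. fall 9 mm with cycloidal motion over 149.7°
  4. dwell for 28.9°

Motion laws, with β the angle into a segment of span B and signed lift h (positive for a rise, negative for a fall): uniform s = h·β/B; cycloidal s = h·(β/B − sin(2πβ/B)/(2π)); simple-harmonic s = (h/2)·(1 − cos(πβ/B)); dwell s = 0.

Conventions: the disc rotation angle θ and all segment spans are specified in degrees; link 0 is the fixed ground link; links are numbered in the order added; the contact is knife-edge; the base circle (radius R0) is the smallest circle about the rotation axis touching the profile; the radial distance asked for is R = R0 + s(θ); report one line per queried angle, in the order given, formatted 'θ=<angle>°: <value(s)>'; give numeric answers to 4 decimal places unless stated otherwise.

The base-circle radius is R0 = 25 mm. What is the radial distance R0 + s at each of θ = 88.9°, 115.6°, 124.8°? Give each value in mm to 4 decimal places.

seg 1 [0°–62.8°] cycloidal, h=25: full span → s += 25 → s = 25.0000
seg 2 [62.8°–181.4°] uniform, h=-16: θ=88.9° here. β=26.1, B=118.6. -16·26.1/118.6 = -3.5211 → s = 21.4789
seg 2 [62.8°–181.4°] uniform, h=-16: θ=115.6° here. β=52.8, B=118.6. -16·52.8/118.6 = -7.1231 → s = 17.8769
seg 2 [62.8°–181.4°] uniform, h=-16: θ=124.8° here. β=62, B=118.6. -16·62/118.6 = -8.3642 → s = 16.6358
θ=88.9°: R = R0 + s = 25 + 21.4789 = 46.4789
θ=115.6°: R = R0 + s = 25 + 17.8769 = 42.8769
θ=124.8°: R = R0 + s = 25 + 16.6358 = 41.6358

θ=88.9°: 46.4789
θ=115.6°: 42.8769
θ=124.8°: 41.6358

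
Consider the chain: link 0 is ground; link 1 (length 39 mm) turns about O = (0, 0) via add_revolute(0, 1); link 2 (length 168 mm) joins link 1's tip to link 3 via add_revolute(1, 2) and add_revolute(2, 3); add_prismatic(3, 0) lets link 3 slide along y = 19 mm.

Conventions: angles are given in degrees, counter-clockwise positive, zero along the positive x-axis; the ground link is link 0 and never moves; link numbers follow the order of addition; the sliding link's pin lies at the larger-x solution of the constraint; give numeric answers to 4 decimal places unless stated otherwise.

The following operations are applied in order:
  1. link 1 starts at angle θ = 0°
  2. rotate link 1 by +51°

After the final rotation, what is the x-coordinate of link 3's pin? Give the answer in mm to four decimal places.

geometry: r = 39 mm, L = 168 mm, e = 19 mm; θ starts at 0°
rotate link 1 by +51°: θ ← 0° +51° = 51°
crank pin P = (r cos θ, r sin θ) = (24.543495, 30.308692)
h = r sin θ − e = 30.308692 − 19 = 11.308692
x = r cos θ + √(L² − h²) = 24.543495 + 167.618953 = 192.162448

192.1624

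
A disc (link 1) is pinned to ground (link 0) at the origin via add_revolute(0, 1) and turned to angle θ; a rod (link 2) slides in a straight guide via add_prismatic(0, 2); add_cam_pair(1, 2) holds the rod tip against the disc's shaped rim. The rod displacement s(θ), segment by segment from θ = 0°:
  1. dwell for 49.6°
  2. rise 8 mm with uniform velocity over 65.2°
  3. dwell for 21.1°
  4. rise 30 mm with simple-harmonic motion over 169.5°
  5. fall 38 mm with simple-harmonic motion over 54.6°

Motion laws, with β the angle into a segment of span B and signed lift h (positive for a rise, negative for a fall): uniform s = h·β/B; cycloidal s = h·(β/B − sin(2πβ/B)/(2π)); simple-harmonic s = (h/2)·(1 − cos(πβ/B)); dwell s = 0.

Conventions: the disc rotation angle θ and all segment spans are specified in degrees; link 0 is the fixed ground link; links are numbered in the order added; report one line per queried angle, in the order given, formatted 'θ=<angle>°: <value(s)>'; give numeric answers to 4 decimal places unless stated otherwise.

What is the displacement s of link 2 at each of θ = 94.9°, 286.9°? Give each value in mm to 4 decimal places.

segment 1 (0° to 49.6°, dwell): s unchanged at 0.0000
θ = 94.9° falls in segment 2 (49.6° to 114.8°, uniform, h = 8): β = 94.9 − 49.6 = 45.3°, B = 65.2°; Δs = 8·45.3/65.2 = 5.5583; s = 0.0000 + 5.5583 = 5.5583
segment 2 (49.6° to 114.8°, uniform, h = 8) is passed completely: s = 0.0000 + (8) = 8.0000
segment 3 (114.8° to 135.9°, dwell): s unchanged at 8.0000
θ = 286.9° falls in segment 4 (135.9° to 305.4°, simple-harmonic, h = 30): β = 286.9 − 135.9 = 151°, B = 169.5°; Δs = 30/2·(1 − cos(π·0.8909)) = 29.1268; s = 8.0000 + 29.1268 = 37.1268

θ=94.9°: 5.5583
θ=286.9°: 37.1268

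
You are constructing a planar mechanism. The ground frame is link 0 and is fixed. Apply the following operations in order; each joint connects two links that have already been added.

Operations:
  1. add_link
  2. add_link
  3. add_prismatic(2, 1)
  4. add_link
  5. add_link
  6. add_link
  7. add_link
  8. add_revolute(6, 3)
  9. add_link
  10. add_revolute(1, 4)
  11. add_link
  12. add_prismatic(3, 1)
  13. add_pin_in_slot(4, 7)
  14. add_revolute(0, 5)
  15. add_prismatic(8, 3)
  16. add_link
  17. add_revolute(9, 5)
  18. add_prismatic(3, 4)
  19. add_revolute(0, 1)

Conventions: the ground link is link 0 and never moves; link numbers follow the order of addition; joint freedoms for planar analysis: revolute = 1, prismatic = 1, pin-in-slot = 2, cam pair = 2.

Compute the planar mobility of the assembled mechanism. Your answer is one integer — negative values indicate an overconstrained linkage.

link 0 = ground. State L|J1|J2 = 1|0|0
+link1  2|0|0
+link2  3|0|0
P(2,1) f=1→J1  3|1|0
+link3  4|1|0
+link4  5|1|0
+link5  6|1|0
+link6  7|1|0
R(6,3) f=1→J1  7|2|0
+link7  8|2|0
R(1,4) f=1→J1  8|3|0
+link8  9|3|0
P(3,1) f=1→J1  9|4|0
PS(4,7) f=2→J2  9|4|1
R(0,5) f=1→J1  9|5|1
P(8,3) f=1→J1  9|6|1
+link9  10|6|1
R(9,5) f=1→J1  10|7|1
P(3,4) f=1→J1  10|8|1
R(0,1) f=1→J1  10|9|1
M = 3(10−1)−2·9−1 = 27−18−1 = 8

M = 8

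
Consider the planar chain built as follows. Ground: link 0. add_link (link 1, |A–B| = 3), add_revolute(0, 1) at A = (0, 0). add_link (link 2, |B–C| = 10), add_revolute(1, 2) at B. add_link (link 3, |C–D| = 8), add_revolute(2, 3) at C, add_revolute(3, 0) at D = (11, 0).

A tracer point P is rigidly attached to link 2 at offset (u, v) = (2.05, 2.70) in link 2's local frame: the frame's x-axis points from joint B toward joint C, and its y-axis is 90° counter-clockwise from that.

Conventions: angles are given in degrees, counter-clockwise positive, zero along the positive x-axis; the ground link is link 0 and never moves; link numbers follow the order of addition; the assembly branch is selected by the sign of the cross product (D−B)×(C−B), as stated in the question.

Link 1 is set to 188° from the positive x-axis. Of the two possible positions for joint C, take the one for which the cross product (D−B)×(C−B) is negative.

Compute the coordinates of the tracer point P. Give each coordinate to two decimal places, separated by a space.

A=(0,0), D=(11.00,0)
B = A + 3.00·(cos188°, sin188°) = (-2.9708, -0.4175)
|BD| = 13.9770
circle(B,10.00) ∩ circle(D,8.00): a=8.2763, h=5.6127
  candidates: C₊=(5.1342,5.4399) cross=78.449; C₋=(5.4695,-5.7805) cross=-78.449
  branch - wants cross < 0 → take C=(5.4695,-5.7805) (cross=-78.449)
ex = (C−B)/|BC| = (0.8440,-0.5363); ey = (0.5363,0.8440)
P = B + 2.05·ex + 2.70·ey = (0.2075,0.7620)

0.21 0.76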